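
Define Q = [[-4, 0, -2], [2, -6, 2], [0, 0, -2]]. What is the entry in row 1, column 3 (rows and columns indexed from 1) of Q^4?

Characteristic polynomial: s^3 + 12s^2 + 44s + 48 = (s + 2)(s + 4)(s + 6), so the eigenvalues are -6, -4, -2.
s=-4: eigenvector (1, 1, 0).
s=-6: eigenvector (0, 1, 0).
s=-2: eigenvector (-1, 0, 1).
P = [[1, 0, -1], [1, 1, 0], [0, 0, 1]], D = diag(-4, -6, -2), P⁻¹ = [[1, 0, 1], [-1, 1, -1], [0, 0, 1]].
Q⁴ = P·diag(256, 1296, 16)·P⁻¹ = [[256, 0, 240], [-1040, 1296, -1040], [0, 0, 16]].
The requested entry is 240.

240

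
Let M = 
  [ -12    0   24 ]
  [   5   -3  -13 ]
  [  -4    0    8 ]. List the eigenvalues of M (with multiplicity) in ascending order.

-4, -3, 0

Characteristic polynomial: p(r) = r^3 + 7r^2 + 12r = r(r + 3)(r + 4).
Roots (with multiplicity): -4, -3, 0.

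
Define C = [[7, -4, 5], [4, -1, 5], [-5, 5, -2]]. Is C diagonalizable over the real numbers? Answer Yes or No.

No

Characteristic polynomial: p(r) = r^3 - 4r^2 - 3r + 18 = (r - 3)^2(r + 2).
r = 3 has algebraic multiplicity 2; rank(C − 3I) = 2, so geometric multiplicity = 1.
Geometric multiplicity < algebraic multiplicity, so C is not diagonalizable.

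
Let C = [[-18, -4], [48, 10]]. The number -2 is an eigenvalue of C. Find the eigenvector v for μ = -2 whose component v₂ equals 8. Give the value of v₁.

C + 2I = [[-16, -4], [48, 12]].
Solving (C + 2I)v = 0 gives the eigenspace spanned by (-2, 8).
With v₂ = 8, v = (-2, 8), so v₁ = -2.

-2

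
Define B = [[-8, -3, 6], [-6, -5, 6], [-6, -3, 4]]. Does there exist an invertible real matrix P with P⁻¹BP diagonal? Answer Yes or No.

Yes

Characteristic polynomial: p(t) = t^3 + 9t^2 + 24t + 20 = (t + 2)^2(t + 5).
t = -2 has algebraic multiplicity 2; rank(B + 2I) = 1, so geometric multiplicity = 2.
Every eigenvalue has geometric = algebraic multiplicity, so B is diagonalizable.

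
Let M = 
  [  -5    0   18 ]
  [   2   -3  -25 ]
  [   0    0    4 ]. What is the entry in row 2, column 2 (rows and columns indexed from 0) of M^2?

16

Characteristic polynomial: λ^3 + 4λ^2 - 17λ - 60 = (λ - 4)(λ + 3)(λ + 5), so the eigenvalues are -5, -3, 4.
λ=-3: eigenvector (0, 1, 0).
λ=-5: eigenvector (1, -1, 0).
λ=4: eigenvector (2, -3, 1).
P = [[0, 1, 2], [1, -1, -3], [0, 0, 1]], D = diag(-3, -5, 4), P⁻¹ = [[1, 1, 1], [1, 0, -2], [0, 0, 1]].
M² = P·diag(9, 25, 16)·P⁻¹ = [[25, 0, -18], [-16, 9, 11], [0, 0, 16]].
The requested entry is 16.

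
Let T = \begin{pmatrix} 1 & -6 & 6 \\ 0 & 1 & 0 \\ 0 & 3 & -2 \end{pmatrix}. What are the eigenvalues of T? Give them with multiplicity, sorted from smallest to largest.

Characteristic polynomial: p(μ) = μ^3 - 3μ + 2 = (μ - 1)^2(μ + 2).
Roots (with multiplicity): -2, 1, 1.

-2, 1, 1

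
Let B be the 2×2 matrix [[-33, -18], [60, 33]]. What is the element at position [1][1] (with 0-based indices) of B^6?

Characteristic polynomial: s^2 - 9 = (s - 3)(s + 3), so the eigenvalues are -3, 3.
s=3: eigenvector (1, -2).
s=-3: eigenvector (3, -5).
P = [[1, 3], [-2, -5]], D = diag(3, -3), P⁻¹ = [[-5, -3], [2, 1]].
B⁶ = P·diag(729, 729)·P⁻¹ = [[729, 0], [0, 729]].
The requested entry is 729.

729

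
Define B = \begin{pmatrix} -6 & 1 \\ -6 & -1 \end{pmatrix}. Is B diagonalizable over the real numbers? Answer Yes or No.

Yes

Characteristic polynomial: p(λ) = λ^2 + 7λ + 12 = (λ + 3)(λ + 4).
All 2 eigenvalues are distinct, so B is diagonalizable.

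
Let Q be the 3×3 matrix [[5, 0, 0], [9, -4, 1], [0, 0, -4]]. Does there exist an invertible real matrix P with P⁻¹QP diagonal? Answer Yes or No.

No

Characteristic polynomial: p(r) = r^3 + 3r^2 - 24r - 80 = (r - 5)(r + 4)^2.
r = -4 has algebraic multiplicity 2; rank(Q + 4I) = 2, so geometric multiplicity = 1.
Geometric multiplicity < algebraic multiplicity, so Q is not diagonalizable.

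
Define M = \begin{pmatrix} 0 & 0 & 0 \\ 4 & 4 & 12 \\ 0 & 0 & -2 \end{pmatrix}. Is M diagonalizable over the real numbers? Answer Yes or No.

Characteristic polynomial: p(t) = t^3 - 2t^2 - 8t = t(t - 4)(t + 2).
All 3 eigenvalues are distinct, so M is diagonalizable.

Yes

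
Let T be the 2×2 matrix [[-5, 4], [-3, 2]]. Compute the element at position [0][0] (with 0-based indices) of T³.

Characteristic polynomial: μ^2 + 3μ + 2 = (μ + 1)(μ + 2), so the eigenvalues are -2, -1.
μ=-1: eigenvector (1, 1).
μ=-2: eigenvector (4, 3).
P = [[1, 4], [1, 3]], D = diag(-1, -2), P⁻¹ = [[-3, 4], [1, -1]].
T³ = P·diag(-1, -8)·P⁻¹ = [[-29, 28], [-21, 20]].
The requested entry is -29.

-29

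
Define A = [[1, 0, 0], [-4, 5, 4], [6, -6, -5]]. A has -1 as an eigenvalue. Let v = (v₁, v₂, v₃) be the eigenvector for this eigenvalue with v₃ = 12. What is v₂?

A + 1I = [[2, 0, 0], [-4, 6, 4], [6, -6, -4]].
Solving (A + 1I)v = 0 gives the eigenspace spanned by (0, -8, 12).
With v₃ = 12, v = (0, -8, 12), so v₂ = -8.

-8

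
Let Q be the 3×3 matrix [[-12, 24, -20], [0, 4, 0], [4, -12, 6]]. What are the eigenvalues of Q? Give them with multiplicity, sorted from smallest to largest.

-4, -2, 4

Characteristic polynomial: p(λ) = λ^3 + 2λ^2 - 16λ - 32 = (λ - 4)(λ + 2)(λ + 4).
Roots (with multiplicity): -4, -2, 4.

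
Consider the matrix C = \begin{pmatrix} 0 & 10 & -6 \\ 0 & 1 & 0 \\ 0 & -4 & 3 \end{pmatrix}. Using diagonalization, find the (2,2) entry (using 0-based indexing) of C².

Characteristic polynomial: t^3 - 4t^2 + 3t = t(t - 3)(t - 1), so the eigenvalues are 0, 1, 3.
t=3: eigenvector (-2, 0, 1).
t=1: eigenvector (-2, 1, 2).
t=0: eigenvector (1, 0, 0).
P = [[-2, -2, 1], [0, 1, 0], [1, 2, 0]], D = diag(3, 1, 0), P⁻¹ = [[0, -2, 1], [0, 1, 0], [1, -2, 2]].
C² = P·diag(9, 1, 0)·P⁻¹ = [[0, 34, -18], [0, 1, 0], [0, -16, 9]].
The requested entry is 9.

9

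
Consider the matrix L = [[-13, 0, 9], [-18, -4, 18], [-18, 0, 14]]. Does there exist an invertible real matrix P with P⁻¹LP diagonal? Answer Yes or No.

Yes

Characteristic polynomial: p(μ) = μ^3 + 3μ^2 - 24μ - 80 = (μ - 5)(μ + 4)^2.
μ = -4 has algebraic multiplicity 2; rank(L + 4I) = 1, so geometric multiplicity = 2.
Every eigenvalue has geometric = algebraic multiplicity, so L is diagonalizable.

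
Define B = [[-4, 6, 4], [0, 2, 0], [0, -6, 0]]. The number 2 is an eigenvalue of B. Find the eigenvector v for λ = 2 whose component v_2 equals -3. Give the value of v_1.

3

B − 2I = [[-6, 6, 4], [0, 0, 0], [0, -6, -2]].
Solving (B − 2I)v = 0 gives the eigenspace spanned by (3, -3, 9).
With v_2 = -3, v = (3, -3, 9), so v_1 = 3.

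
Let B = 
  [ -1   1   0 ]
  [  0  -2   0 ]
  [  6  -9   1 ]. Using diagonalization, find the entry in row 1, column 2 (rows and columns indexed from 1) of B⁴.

-15

Characteristic polynomial: s^3 + 2s^2 - s - 2 = (s - 1)(s + 1)(s + 2), so the eigenvalues are -2, -1, 1.
s=-1: eigenvector (1, 0, -3).
s=-2: eigenvector (-1, 1, 5).
s=1: eigenvector (0, 0, 1).
P = [[1, -1, 0], [0, 1, 0], [-3, 5, 1]], D = diag(-1, -2, 1), P⁻¹ = [[1, 1, 0], [0, 1, 0], [3, -2, 1]].
B⁴ = P·diag(1, 16, 1)·P⁻¹ = [[1, -15, 0], [0, 16, 0], [0, 75, 1]].
The requested entry is -15.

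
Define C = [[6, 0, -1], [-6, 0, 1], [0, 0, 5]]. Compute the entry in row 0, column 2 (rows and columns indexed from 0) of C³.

-91

Characteristic polynomial: t^3 - 11t^2 + 30t = t(t - 6)(t - 5), so the eigenvalues are 0, 5, 6.
t=0: eigenvector (0, 1, 0).
t=6: eigenvector (1, -1, 0).
t=5: eigenvector (1, -1, 1).
P = [[0, 1, 1], [1, -1, -1], [0, 0, 1]], D = diag(0, 6, 5), P⁻¹ = [[1, 1, 0], [1, 0, -1], [0, 0, 1]].
C³ = P·diag(0, 216, 125)·P⁻¹ = [[216, 0, -91], [-216, 0, 91], [0, 0, 125]].
The requested entry is -91.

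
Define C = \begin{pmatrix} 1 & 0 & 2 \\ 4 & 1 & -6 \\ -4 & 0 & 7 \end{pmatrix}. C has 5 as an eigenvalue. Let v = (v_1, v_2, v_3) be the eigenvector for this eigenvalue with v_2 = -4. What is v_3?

4

C − 5I = [[-4, 0, 2], [4, -4, -6], [-4, 0, 2]].
Solving (C − 5I)v = 0 gives the eigenspace spanned by (2, -4, 4).
With v_2 = -4, v = (2, -4, 4), so v_3 = 4.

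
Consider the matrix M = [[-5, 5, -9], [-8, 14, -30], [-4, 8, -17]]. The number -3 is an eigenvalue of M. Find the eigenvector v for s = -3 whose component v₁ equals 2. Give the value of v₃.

M + 3I = [[-2, 5, -9], [-8, 17, -30], [-4, 8, -14]].
Solving (M + 3I)v = 0 gives the eigenspace spanned by (2, 8, 4).
With v₁ = 2, v = (2, 8, 4), so v₃ = 4.

4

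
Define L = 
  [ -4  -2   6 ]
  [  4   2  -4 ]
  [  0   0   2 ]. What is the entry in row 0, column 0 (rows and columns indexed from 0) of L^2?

8

Characteristic polynomial: s^3 - 4s = s(s - 2)(s + 2), so the eigenvalues are -2, 0, 2.
s=-2: eigenvector (1, -1, 0).
s=0: eigenvector (-1, 2, 0).
s=2: eigenvector (1, 0, 1).
P = [[1, -1, 1], [-1, 2, 0], [0, 0, 1]], D = diag(-2, 0, 2), P⁻¹ = [[2, 1, -2], [1, 1, -1], [0, 0, 1]].
L² = P·diag(4, 0, 4)·P⁻¹ = [[8, 4, -4], [-8, -4, 8], [0, 0, 4]].
The requested entry is 8.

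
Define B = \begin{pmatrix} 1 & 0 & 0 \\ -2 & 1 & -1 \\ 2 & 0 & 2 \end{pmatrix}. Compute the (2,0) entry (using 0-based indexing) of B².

6

Characteristic polynomial: λ^3 - 4λ^2 + 5λ - 2 = (λ - 2)(λ - 1)^2, so the eigenvalues are 1, 1, 2.
λ=2: eigenvector (0, -1, 1).
λ=1: eigenvector (-2, -3, 4).
λ=1: eigenvector (1, 2, -2).
P = [[0, -2, 1], [-1, -3, 2], [1, 4, -2]], D = diag(2, 1, 1), P⁻¹ = [[2, 0, 1], [0, 1, 1], [1, 2, 2]].
B² = P·diag(4, 1, 1)·P⁻¹ = [[1, 0, 0], [-6, 1, -3], [6, 0, 4]].
The requested entry is 6.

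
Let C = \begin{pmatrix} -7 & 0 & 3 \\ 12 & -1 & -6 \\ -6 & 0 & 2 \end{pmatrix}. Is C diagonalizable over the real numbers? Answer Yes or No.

Characteristic polynomial: p(r) = r^3 + 6r^2 + 9r + 4 = (r + 1)^2(r + 4).
r = -1 has algebraic multiplicity 2; rank(C + 1I) = 1, so geometric multiplicity = 2.
Every eigenvalue has geometric = algebraic multiplicity, so C is diagonalizable.

Yes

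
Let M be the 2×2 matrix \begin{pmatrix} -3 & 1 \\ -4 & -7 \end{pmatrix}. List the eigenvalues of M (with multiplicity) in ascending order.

-5, -5

Characteristic polynomial: p(λ) = λ^2 + 10λ + 25 = (λ + 5)^2.
Roots (with multiplicity): -5, -5.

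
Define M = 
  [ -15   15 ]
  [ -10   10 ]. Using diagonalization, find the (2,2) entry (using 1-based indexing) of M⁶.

-31250

Characteristic polynomial: λ^2 + 5λ = λ(λ + 5), so the eigenvalues are -5, 0.
λ=0: eigenvector (1, 1).
λ=-5: eigenvector (3, 2).
P = [[1, 3], [1, 2]], D = diag(0, -5), P⁻¹ = [[-2, 3], [1, -1]].
M⁶ = P·diag(0, 15625)·P⁻¹ = [[46875, -46875], [31250, -31250]].
The requested entry is -31250.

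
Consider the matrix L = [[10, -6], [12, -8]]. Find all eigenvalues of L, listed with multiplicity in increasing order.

Characteristic polynomial: p(μ) = μ^2 - 2μ - 8 = (μ - 4)(μ + 2).
Roots (with multiplicity): -2, 4.

-2, 4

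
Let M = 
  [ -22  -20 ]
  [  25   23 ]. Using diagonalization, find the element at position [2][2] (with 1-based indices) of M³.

Characteristic polynomial: λ^2 - λ - 6 = (λ - 3)(λ + 2), so the eigenvalues are -2, 3.
λ=-2: eigenvector (1, -1).
λ=3: eigenvector (-4, 5).
P = [[1, -4], [-1, 5]], D = diag(-2, 3), P⁻¹ = [[5, 4], [1, 1]].
M³ = P·diag(-8, 27)·P⁻¹ = [[-148, -140], [175, 167]].
The requested entry is 167.

167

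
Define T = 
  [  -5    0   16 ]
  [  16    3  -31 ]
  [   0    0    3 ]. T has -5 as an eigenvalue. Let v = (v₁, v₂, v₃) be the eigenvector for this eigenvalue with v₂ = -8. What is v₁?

T + 5I = [[0, 0, 16], [16, 8, -31], [0, 0, 8]].
Solving (T + 5I)v = 0 gives the eigenspace spanned by (4, -8, 0).
With v₂ = -8, v = (4, -8, 0), so v₁ = 4.

4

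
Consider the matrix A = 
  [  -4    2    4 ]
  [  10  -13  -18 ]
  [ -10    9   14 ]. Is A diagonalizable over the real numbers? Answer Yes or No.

Yes

Characteristic polynomial: p(λ) = λ^3 + 3λ^2 - 4λ = λ(λ - 1)(λ + 4).
All 3 eigenvalues are distinct, so A is diagonalizable.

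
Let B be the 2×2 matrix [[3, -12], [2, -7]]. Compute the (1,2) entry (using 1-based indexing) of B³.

Characteristic polynomial: s^2 + 4s + 3 = (s + 1)(s + 3), so the eigenvalues are -3, -1.
s=-3: eigenvector (-2, -1).
s=-1: eigenvector (3, 1).
P = [[-2, 3], [-1, 1]], D = diag(-3, -1), P⁻¹ = [[1, -3], [1, -2]].
B³ = P·diag(-27, -1)·P⁻¹ = [[51, -156], [26, -79]].
The requested entry is -156.

-156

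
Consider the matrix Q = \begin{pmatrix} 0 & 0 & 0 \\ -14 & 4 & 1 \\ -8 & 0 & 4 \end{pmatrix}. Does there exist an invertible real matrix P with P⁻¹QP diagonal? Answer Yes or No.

Characteristic polynomial: p(λ) = λ^3 - 8λ^2 + 16λ = λ(λ - 4)^2.
λ = 4 has algebraic multiplicity 2; rank(Q − 4I) = 2, so geometric multiplicity = 1.
Geometric multiplicity < algebraic multiplicity, so Q is not diagonalizable.

No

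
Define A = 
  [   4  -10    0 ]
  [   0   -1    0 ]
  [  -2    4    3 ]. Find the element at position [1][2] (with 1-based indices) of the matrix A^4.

Characteristic polynomial: r^3 - 6r^2 + 5r + 12 = (r - 4)(r - 3)(r + 1), so the eigenvalues are -1, 3, 4.
r=4: eigenvector (1, 0, -2).
r=-1: eigenvector (2, 1, 0).
r=3: eigenvector (0, 0, 1).
P = [[1, 2, 0], [0, 1, 0], [-2, 0, 1]], D = diag(4, -1, 3), P⁻¹ = [[1, -2, 0], [0, 1, 0], [2, -4, 1]].
A⁴ = P·diag(256, 1, 81)·P⁻¹ = [[256, -510, 0], [0, 1, 0], [-350, 700, 81]].
The requested entry is -510.

-510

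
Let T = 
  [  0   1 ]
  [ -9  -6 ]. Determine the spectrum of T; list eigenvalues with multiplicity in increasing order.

-3, -3

Characteristic polynomial: p(λ) = λ^2 + 6λ + 9 = (λ + 3)^2.
Roots (with multiplicity): -3, -3.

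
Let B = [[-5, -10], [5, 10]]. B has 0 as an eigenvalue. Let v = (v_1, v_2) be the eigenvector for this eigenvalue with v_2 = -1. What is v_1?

B = [[-5, -10], [5, 10]].
Solving (B)v = 0 gives the eigenspace spanned by (2, -1).
With v_2 = -1, v = (2, -1), so v_1 = 2.

2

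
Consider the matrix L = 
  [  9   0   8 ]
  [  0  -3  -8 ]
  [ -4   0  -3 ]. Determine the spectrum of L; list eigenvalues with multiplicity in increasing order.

Characteristic polynomial: p(λ) = λ^3 - 3λ^2 - 13λ + 15 = (λ - 5)(λ - 1)(λ + 3).
Roots (with multiplicity): -3, 1, 5.

-3, 1, 5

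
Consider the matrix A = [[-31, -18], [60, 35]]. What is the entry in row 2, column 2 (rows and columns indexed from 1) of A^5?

Characteristic polynomial: s^2 - 4s - 5 = (s - 5)(s + 1), so the eigenvalues are -1, 5.
s=5: eigenvector (1, -2).
s=-1: eigenvector (3, -5).
P = [[1, 3], [-2, -5]], D = diag(5, -1), P⁻¹ = [[-5, -3], [2, 1]].
A⁵ = P·diag(3125, -1)·P⁻¹ = [[-15631, -9378], [31260, 18755]].
The requested entry is 18755.

18755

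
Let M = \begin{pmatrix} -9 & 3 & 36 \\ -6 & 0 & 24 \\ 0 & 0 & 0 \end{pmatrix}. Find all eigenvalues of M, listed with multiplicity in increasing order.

Characteristic polynomial: p(μ) = μ^3 + 9μ^2 + 18μ = μ(μ + 3)(μ + 6).
Roots (with multiplicity): -6, -3, 0.

-6, -3, 0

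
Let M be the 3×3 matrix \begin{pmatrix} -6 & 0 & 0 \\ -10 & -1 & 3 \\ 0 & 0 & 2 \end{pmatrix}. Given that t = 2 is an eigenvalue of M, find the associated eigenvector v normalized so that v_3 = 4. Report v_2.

4

M − 2I = [[-8, 0, 0], [-10, -3, 3], [0, 0, 0]].
Solving (M − 2I)v = 0 gives the eigenspace spanned by (0, 4, 4).
With v_3 = 4, v = (0, 4, 4), so v_2 = 4.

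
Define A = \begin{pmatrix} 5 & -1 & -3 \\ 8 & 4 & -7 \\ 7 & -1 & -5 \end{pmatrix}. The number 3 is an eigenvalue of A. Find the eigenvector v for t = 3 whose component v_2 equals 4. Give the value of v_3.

A − 3I = [[2, -1, -3], [8, 1, -7], [7, -1, -8]].
Solving (A − 3I)v = 0 gives the eigenspace spanned by (-4, 4, -4).
With v_2 = 4, v = (-4, 4, -4), so v_3 = -4.

-4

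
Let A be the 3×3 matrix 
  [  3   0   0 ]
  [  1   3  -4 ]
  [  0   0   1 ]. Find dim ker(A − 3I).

A − 3I = [[0, 0, 0], [1, 0, -4], [0, 0, -2]].
This matrix has rank 2, so its null space has dimension 3 − 2 = 1.

1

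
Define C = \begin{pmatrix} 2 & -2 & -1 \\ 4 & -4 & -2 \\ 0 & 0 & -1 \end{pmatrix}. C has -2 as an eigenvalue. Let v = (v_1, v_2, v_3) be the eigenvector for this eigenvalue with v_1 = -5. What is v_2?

-10

C + 2I = [[4, -2, -1], [4, -2, -2], [0, 0, 1]].
Solving (C + 2I)v = 0 gives the eigenspace spanned by (-5, -10, 0).
With v_1 = -5, v = (-5, -10, 0), so v_2 = -10.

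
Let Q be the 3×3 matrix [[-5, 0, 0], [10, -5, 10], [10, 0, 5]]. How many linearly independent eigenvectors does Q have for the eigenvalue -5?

Q + 5I = [[0, 0, 0], [10, 0, 10], [10, 0, 10]].
This matrix has rank 1, so its null space has dimension 3 − 1 = 2.

2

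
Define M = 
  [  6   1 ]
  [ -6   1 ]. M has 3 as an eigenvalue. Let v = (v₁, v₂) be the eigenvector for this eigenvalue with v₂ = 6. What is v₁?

-2

M − 3I = [[3, 1], [-6, -2]].
Solving (M − 3I)v = 0 gives the eigenspace spanned by (-2, 6).
With v₂ = 6, v = (-2, 6), so v₁ = -2.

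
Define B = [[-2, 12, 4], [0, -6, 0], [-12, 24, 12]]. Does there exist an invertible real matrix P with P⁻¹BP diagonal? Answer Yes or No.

Characteristic polynomial: p(s) = s^3 - 4s^2 - 36s + 144 = (s - 6)(s - 4)(s + 6).
All 3 eigenvalues are distinct, so B is diagonalizable.

Yes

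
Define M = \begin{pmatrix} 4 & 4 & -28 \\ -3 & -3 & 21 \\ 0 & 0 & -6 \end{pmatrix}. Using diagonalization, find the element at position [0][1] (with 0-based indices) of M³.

4

Characteristic polynomial: λ^3 + 5λ^2 - 6λ = λ(λ - 1)(λ + 6), so the eigenvalues are -6, 0, 1.
λ=0: eigenvector (-1, 1, 0).
λ=1: eigenvector (-4, 3, 0).
λ=-6: eigenvector (4, -3, 1).
P = [[-1, -4, 4], [1, 3, -3], [0, 0, 1]], D = diag(0, 1, -6), P⁻¹ = [[3, 4, 0], [-1, -1, 1], [0, 0, 1]].
M³ = P·diag(0, 1, -216)·P⁻¹ = [[4, 4, -868], [-3, -3, 651], [0, 0, -216]].
The requested entry is 4.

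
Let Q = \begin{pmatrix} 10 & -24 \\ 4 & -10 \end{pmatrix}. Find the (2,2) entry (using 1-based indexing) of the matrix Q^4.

16

Characteristic polynomial: μ^2 - 4 = (μ - 2)(μ + 2), so the eigenvalues are -2, 2.
μ=2: eigenvector (3, 1).
μ=-2: eigenvector (2, 1).
P = [[3, 2], [1, 1]], D = diag(2, -2), P⁻¹ = [[1, -2], [-1, 3]].
Q⁴ = P·diag(16, 16)·P⁻¹ = [[16, 0], [0, 16]].
The requested entry is 16.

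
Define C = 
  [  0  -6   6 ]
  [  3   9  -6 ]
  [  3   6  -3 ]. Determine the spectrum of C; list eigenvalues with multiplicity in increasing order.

Characteristic polynomial: p(μ) = μ^3 - 6μ^2 + 9μ = μ(μ - 3)^2.
Roots (with multiplicity): 0, 3, 3.

0, 3, 3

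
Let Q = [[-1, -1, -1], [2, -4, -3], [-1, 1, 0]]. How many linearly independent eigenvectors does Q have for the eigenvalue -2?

Q + 2I = [[1, -1, -1], [2, -2, -3], [-1, 1, 2]].
This matrix has rank 2, so its null space has dimension 3 − 2 = 1.

1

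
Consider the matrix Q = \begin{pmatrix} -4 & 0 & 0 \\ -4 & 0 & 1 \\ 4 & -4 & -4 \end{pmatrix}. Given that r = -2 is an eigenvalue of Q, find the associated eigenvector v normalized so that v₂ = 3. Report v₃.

Q + 2I = [[-2, 0, 0], [-4, 2, 1], [4, -4, -2]].
Solving (Q + 2I)v = 0 gives the eigenspace spanned by (0, 3, -6).
With v₂ = 3, v = (0, 3, -6), so v₃ = -6.

-6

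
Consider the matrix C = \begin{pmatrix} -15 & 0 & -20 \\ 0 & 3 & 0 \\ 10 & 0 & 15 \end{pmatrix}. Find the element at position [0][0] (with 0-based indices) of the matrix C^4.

625

Characteristic polynomial: r^3 - 3r^2 - 25r + 75 = (r - 5)(r - 3)(r + 5), so the eigenvalues are -5, 3, 5.
r=5: eigenvector (1, 0, -1).
r=-5: eigenvector (2, 0, -1).
r=3: eigenvector (0, 1, 0).
P = [[1, 2, 0], [0, 0, 1], [-1, -1, 0]], D = diag(5, -5, 3), P⁻¹ = [[-1, 0, -2], [1, 0, 1], [0, 1, 0]].
C⁴ = P·diag(625, 625, 81)·P⁻¹ = [[625, 0, 0], [0, 81, 0], [0, 0, 625]].
The requested entry is 625.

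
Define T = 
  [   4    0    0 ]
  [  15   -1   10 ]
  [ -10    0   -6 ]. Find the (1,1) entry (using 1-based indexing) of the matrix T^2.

16

Characteristic polynomial: λ^3 + 3λ^2 - 22λ - 24 = (λ - 4)(λ + 1)(λ + 6), so the eigenvalues are -6, -1, 4.
λ=4: eigenvector (1, 1, -1).
λ=-6: eigenvector (0, -2, 1).
λ=-1: eigenvector (0, 1, 0).
P = [[1, 0, 0], [1, -2, 1], [-1, 1, 0]], D = diag(4, -6, -1), P⁻¹ = [[1, 0, 0], [1, 0, 1], [1, 1, 2]].
T² = P·diag(16, 36, 1)·P⁻¹ = [[16, 0, 0], [-55, 1, -70], [20, 0, 36]].
The requested entry is 16.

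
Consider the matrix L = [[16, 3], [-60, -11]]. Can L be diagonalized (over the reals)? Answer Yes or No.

Yes

Characteristic polynomial: p(μ) = μ^2 - 5μ + 4 = (μ - 4)(μ - 1).
All 2 eigenvalues are distinct, so L is diagonalizable.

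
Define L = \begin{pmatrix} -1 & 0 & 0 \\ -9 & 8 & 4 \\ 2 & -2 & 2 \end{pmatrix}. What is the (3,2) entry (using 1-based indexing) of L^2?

-20

Characteristic polynomial: t^3 - 9t^2 + 14t + 24 = (t - 6)(t - 4)(t + 1), so the eigenvalues are -1, 4, 6.
t=4: eigenvector (0, -1, 1).
t=-1: eigenvector (1, 1, 0).
t=6: eigenvector (0, -2, 1).
P = [[0, 1, 0], [-1, 1, -2], [1, 0, 1]], D = diag(4, -1, 6), P⁻¹ = [[-1, 1, 2], [1, 0, 0], [1, -1, -1]].
L² = P·diag(16, 1, 36)·P⁻¹ = [[1, 0, 0], [-55, 56, 40], [20, -20, -4]].
The requested entry is -20.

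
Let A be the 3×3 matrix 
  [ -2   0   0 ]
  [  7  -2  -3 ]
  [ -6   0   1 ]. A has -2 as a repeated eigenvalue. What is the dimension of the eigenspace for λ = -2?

1

A + 2I = [[0, 0, 0], [7, 0, -3], [-6, 0, 3]].
This matrix has rank 2, so its null space has dimension 3 − 2 = 1.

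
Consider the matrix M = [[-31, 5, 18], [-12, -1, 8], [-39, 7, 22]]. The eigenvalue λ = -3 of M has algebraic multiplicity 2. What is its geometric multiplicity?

1

M + 3I = [[-28, 5, 18], [-12, 2, 8], [-39, 7, 25]].
This matrix has rank 2, so its null space has dimension 3 − 2 = 1.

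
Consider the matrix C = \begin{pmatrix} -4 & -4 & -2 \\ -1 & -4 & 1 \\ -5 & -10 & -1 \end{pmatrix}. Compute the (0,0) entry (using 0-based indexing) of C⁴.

Characteristic polynomial: t^3 + 9t^2 + 20t + 12 = (t + 1)(t + 2)(t + 6), so the eigenvalues are -6, -2, -1.
t=-6: eigenvector (1, 0, 1).
t=-2: eigenvector (-2, 1, 0).
t=-1: eigenvector (-2, 1, 1).
P = [[1, -2, -2], [0, 1, 1], [1, 0, 1]], D = diag(-6, -2, -1), P⁻¹ = [[1, 2, 0], [1, 3, -1], [-1, -2, 1]].
C⁴ = P·diag(1296, 16, 1)·P⁻¹ = [[1266, 2500, 30], [15, 46, -15], [1295, 2590, 1]].
The requested entry is 1266.

1266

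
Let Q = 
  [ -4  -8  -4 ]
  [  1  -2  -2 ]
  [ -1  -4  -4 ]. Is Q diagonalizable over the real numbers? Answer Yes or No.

No

Characteristic polynomial: p(t) = t^3 + 10t^2 + 28t + 24 = (t + 2)^2(t + 6).
t = -2 has algebraic multiplicity 2; rank(Q + 2I) = 2, so geometric multiplicity = 1.
Geometric multiplicity < algebraic multiplicity, so Q is not diagonalizable.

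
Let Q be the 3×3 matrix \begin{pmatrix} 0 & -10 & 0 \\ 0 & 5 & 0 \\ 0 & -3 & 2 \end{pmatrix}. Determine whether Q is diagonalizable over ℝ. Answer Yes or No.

Characteristic polynomial: p(μ) = μ^3 - 7μ^2 + 10μ = μ(μ - 5)(μ - 2).
All 3 eigenvalues are distinct, so Q is diagonalizable.

Yes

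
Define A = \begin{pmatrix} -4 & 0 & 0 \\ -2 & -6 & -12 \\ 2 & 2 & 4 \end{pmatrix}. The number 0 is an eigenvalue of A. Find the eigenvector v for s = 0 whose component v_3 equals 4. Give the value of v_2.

-8

A = [[-4, 0, 0], [-2, -6, -12], [2, 2, 4]].
Solving (A)v = 0 gives the eigenspace spanned by (0, -8, 4).
With v_3 = 4, v = (0, -8, 4), so v_2 = -8.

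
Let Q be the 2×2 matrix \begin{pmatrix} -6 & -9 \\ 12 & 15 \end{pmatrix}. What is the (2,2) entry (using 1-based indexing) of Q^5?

30375

Characteristic polynomial: r^2 - 9r + 18 = (r - 6)(r - 3), so the eigenvalues are 3, 6.
r=6: eigenvector (-3, 4).
r=3: eigenvector (1, -1).
P = [[-3, 1], [4, -1]], D = diag(6, 3), P⁻¹ = [[1, 1], [4, 3]].
Q⁵ = P·diag(7776, 243)·P⁻¹ = [[-22356, -22599], [30132, 30375]].
The requested entry is 30375.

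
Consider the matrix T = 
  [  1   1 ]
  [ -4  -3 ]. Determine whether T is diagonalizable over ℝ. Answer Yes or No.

Characteristic polynomial: p(s) = s^2 + 2s + 1 = (s + 1)^2.
s = -1 has algebraic multiplicity 2; rank(T + 1I) = 1, so geometric multiplicity = 1.
Geometric multiplicity < algebraic multiplicity, so T is not diagonalizable.

No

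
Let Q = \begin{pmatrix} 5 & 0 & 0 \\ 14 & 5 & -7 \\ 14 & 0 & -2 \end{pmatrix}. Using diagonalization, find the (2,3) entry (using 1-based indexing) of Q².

Characteristic polynomial: s^3 - 8s^2 + 5s + 50 = (s - 5)^2(s + 2), so the eigenvalues are -2, 5, 5.
s=5: eigenvector (1, 0, 2).
s=5: eigenvector (-1, 1, -2).
s=-2: eigenvector (0, 1, 1).
P = [[1, -1, 0], [0, 1, 1], [2, -2, 1]], D = diag(5, 5, -2), P⁻¹ = [[3, 1, -1], [2, 1, -1], [-2, 0, 1]].
Q² = P·diag(25, 25, 4)·P⁻¹ = [[25, 0, 0], [42, 25, -21], [42, 0, 4]].
The requested entry is -21.

-21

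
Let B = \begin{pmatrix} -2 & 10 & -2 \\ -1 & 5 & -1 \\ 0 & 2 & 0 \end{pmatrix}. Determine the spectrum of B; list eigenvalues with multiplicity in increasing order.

Characteristic polynomial: p(s) = s^3 - 3s^2 + 2s = s(s - 2)(s - 1).
Roots (with multiplicity): 0, 1, 2.

0, 1, 2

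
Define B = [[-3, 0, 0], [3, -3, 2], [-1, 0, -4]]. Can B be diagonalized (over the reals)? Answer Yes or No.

Characteristic polynomial: p(s) = s^3 + 10s^2 + 33s + 36 = (s + 3)^2(s + 4).
s = -3 has algebraic multiplicity 2; rank(B + 3I) = 2, so geometric multiplicity = 1.
Geometric multiplicity < algebraic multiplicity, so B is not diagonalizable.

No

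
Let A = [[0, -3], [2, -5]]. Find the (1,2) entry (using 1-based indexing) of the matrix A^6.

Characteristic polynomial: r^2 + 5r + 6 = (r + 2)(r + 3), so the eigenvalues are -3, -2.
r=-3: eigenvector (-1, -1).
r=-2: eigenvector (3, 2).
P = [[-1, 3], [-1, 2]], D = diag(-3, -2), P⁻¹ = [[2, -3], [1, -1]].
A⁶ = P·diag(729, 64)·P⁻¹ = [[-1266, 1995], [-1330, 2059]].
The requested entry is 1995.

1995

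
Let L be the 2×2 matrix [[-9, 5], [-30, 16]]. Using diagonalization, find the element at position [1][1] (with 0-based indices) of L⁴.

Characteristic polynomial: s^2 - 7s + 6 = (s - 6)(s - 1), so the eigenvalues are 1, 6.
s=6: eigenvector (1, 3).
s=1: eigenvector (-1, -2).
P = [[1, -1], [3, -2]], D = diag(6, 1), P⁻¹ = [[-2, 1], [-3, 1]].
L⁴ = P·diag(1296, 1)·P⁻¹ = [[-2589, 1295], [-7770, 3886]].
The requested entry is 3886.

3886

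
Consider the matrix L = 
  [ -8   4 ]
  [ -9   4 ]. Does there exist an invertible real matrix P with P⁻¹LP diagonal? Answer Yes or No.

No

Characteristic polynomial: p(r) = r^2 + 4r + 4 = (r + 2)^2.
r = -2 has algebraic multiplicity 2; rank(L + 2I) = 1, so geometric multiplicity = 1.
Geometric multiplicity < algebraic multiplicity, so L is not diagonalizable.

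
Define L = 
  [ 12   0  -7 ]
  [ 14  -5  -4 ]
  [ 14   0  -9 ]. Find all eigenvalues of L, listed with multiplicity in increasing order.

-5, -2, 5

Characteristic polynomial: p(s) = s^3 + 2s^2 - 25s - 50 = (s - 5)(s + 2)(s + 5).
Roots (with multiplicity): -5, -2, 5.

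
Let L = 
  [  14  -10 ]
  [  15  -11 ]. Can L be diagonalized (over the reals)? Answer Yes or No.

Characteristic polynomial: p(r) = r^2 - 3r - 4 = (r - 4)(r + 1).
All 2 eigenvalues are distinct, so L is diagonalizable.

Yes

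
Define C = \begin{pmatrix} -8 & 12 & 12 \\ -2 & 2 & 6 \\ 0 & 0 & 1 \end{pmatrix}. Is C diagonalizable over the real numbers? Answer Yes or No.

Yes

Characteristic polynomial: p(r) = r^3 + 5r^2 + 2r - 8 = (r - 1)(r + 2)(r + 4).
All 3 eigenvalues are distinct, so C is diagonalizable.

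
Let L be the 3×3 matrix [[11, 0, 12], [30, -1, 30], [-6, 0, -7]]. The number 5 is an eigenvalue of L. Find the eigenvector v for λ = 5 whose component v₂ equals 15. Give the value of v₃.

L − 5I = [[6, 0, 12], [30, -6, 30], [-6, 0, -12]].
Solving (L − 5I)v = 0 gives the eigenspace spanned by (6, 15, -3).
With v₂ = 15, v = (6, 15, -3), so v₃ = -3.

-3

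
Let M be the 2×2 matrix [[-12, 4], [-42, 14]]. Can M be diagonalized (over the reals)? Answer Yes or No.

Characteristic polynomial: p(λ) = λ^2 - 2λ = λ(λ - 2).
All 2 eigenvalues are distinct, so M is diagonalizable.

Yes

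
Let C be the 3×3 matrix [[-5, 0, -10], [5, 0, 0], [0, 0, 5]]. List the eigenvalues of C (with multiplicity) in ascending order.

Characteristic polynomial: p(r) = r^3 - 25r = r(r - 5)(r + 5).
Roots (with multiplicity): -5, 0, 5.

-5, 0, 5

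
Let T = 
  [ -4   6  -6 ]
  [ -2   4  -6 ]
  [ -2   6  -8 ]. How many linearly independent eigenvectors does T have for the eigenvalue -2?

2

T + 2I = [[-2, 6, -6], [-2, 6, -6], [-2, 6, -6]].
This matrix has rank 1, so its null space has dimension 3 − 1 = 2.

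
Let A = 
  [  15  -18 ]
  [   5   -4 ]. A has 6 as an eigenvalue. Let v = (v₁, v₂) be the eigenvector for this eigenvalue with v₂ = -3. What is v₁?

A − 6I = [[9, -18], [5, -10]].
Solving (A − 6I)v = 0 gives the eigenspace spanned by (-6, -3).
With v₂ = -3, v = (-6, -3), so v₁ = -6.

-6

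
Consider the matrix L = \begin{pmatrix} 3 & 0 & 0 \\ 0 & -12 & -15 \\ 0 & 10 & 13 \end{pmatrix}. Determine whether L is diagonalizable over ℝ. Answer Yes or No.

Yes

Characteristic polynomial: p(t) = t^3 - 4t^2 - 3t + 18 = (t - 3)^2(t + 2).
t = 3 has algebraic multiplicity 2; rank(L − 3I) = 1, so geometric multiplicity = 2.
Every eigenvalue has geometric = algebraic multiplicity, so L is diagonalizable.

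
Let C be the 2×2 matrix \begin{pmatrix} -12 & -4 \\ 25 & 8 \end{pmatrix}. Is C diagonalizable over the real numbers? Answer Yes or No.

Characteristic polynomial: p(μ) = μ^2 + 4μ + 4 = (μ + 2)^2.
μ = -2 has algebraic multiplicity 2; rank(C + 2I) = 1, so geometric multiplicity = 1.
Geometric multiplicity < algebraic multiplicity, so C is not diagonalizable.

No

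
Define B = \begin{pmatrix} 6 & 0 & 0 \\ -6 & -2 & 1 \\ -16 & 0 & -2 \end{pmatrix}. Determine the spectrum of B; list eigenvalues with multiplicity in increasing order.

Characteristic polynomial: p(λ) = λ^3 - 2λ^2 - 20λ - 24 = (λ - 6)(λ + 2)^2.
Roots (with multiplicity): -2, -2, 6.

-2, -2, 6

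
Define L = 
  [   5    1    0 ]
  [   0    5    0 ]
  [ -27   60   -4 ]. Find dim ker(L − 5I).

L − 5I = [[0, 1, 0], [0, 0, 0], [-27, 60, -9]].
This matrix has rank 2, so its null space has dimension 3 − 2 = 1.

1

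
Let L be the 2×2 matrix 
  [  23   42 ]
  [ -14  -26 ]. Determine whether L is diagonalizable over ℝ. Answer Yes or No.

Yes

Characteristic polynomial: p(λ) = λ^2 + 3λ - 10 = (λ - 2)(λ + 5).
All 2 eigenvalues are distinct, so L is diagonalizable.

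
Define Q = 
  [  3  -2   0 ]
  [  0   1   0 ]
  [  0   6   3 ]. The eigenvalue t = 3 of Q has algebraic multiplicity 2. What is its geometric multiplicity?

Q − 3I = [[0, -2, 0], [0, -2, 0], [0, 6, 0]].
This matrix has rank 1, so its null space has dimension 3 − 1 = 2.

2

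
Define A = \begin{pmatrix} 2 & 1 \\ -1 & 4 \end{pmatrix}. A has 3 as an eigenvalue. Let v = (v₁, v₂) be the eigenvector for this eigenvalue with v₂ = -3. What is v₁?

-3

A − 3I = [[-1, 1], [-1, 1]].
Solving (A − 3I)v = 0 gives the eigenspace spanned by (-3, -3).
With v₂ = -3, v = (-3, -3), so v₁ = -3.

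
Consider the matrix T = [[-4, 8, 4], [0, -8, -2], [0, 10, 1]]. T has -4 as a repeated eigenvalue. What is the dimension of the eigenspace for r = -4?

2

T + 4I = [[0, 8, 4], [0, -4, -2], [0, 10, 5]].
This matrix has rank 1, so its null space has dimension 3 − 1 = 2.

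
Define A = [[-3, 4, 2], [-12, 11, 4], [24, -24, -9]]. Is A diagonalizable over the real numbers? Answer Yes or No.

Yes

Characteristic polynomial: p(r) = r^3 + r^2 - 9r - 9 = (r - 3)(r + 1)(r + 3).
All 3 eigenvalues are distinct, so A is diagonalizable.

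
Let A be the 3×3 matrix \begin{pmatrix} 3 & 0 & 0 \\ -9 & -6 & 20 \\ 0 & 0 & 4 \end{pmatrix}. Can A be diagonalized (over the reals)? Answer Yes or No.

Yes

Characteristic polynomial: p(t) = t^3 - t^2 - 30t + 72 = (t - 4)(t - 3)(t + 6).
All 3 eigenvalues are distinct, so A is diagonalizable.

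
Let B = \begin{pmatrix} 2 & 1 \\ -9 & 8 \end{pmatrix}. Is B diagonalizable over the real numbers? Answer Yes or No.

Characteristic polynomial: p(t) = t^2 - 10t + 25 = (t - 5)^2.
t = 5 has algebraic multiplicity 2; rank(B − 5I) = 1, so geometric multiplicity = 1.
Geometric multiplicity < algebraic multiplicity, so B is not diagonalizable.

No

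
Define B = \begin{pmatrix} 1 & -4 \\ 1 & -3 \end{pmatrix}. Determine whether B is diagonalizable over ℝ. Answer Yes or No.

Characteristic polynomial: p(μ) = μ^2 + 2μ + 1 = (μ + 1)^2.
μ = -1 has algebraic multiplicity 2; rank(B + 1I) = 1, so geometric multiplicity = 1.
Geometric multiplicity < algebraic multiplicity, so B is not diagonalizable.

No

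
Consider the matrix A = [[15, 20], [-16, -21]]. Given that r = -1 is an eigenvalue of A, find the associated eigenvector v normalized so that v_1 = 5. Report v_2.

-4

A + 1I = [[16, 20], [-16, -20]].
Solving (A + 1I)v = 0 gives the eigenspace spanned by (5, -4).
With v_1 = 5, v = (5, -4), so v_2 = -4.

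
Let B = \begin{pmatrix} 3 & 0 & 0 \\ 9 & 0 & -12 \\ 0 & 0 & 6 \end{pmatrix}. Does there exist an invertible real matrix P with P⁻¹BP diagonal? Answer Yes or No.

Characteristic polynomial: p(λ) = λ^3 - 9λ^2 + 18λ = λ(λ - 6)(λ - 3).
All 3 eigenvalues are distinct, so B is diagonalizable.

Yes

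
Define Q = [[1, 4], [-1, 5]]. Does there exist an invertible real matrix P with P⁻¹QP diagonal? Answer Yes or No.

Characteristic polynomial: p(μ) = μ^2 - 6μ + 9 = (μ - 3)^2.
μ = 3 has algebraic multiplicity 2; rank(Q − 3I) = 1, so geometric multiplicity = 1.
Geometric multiplicity < algebraic multiplicity, so Q is not diagonalizable.

No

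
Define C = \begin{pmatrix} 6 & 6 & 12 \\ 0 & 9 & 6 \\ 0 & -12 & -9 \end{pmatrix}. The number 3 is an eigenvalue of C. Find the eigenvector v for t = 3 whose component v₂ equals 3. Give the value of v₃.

-3

C − 3I = [[3, 6, 12], [0, 6, 6], [0, -12, -12]].
Solving (C − 3I)v = 0 gives the eigenspace spanned by (6, 3, -3).
With v₂ = 3, v = (6, 3, -3), so v₃ = -3.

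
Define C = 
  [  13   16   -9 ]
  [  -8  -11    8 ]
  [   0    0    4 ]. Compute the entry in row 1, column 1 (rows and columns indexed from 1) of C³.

277

Characteristic polynomial: s^3 - 6s^2 - 7s + 60 = (s - 5)(s - 4)(s + 3), so the eigenvalues are -3, 4, 5.
s=5: eigenvector (2, -1, 0).
s=-3: eigenvector (-1, 1, 0).
s=4: eigenvector (1, 0, 1).
P = [[2, -1, 1], [-1, 1, 0], [0, 0, 1]], D = diag(5, -3, 4), P⁻¹ = [[1, 1, -1], [1, 2, -1], [0, 0, 1]].
C³ = P·diag(125, -27, 64)·P⁻¹ = [[277, 304, -213], [-152, -179, 152], [0, 0, 64]].
The requested entry is 277.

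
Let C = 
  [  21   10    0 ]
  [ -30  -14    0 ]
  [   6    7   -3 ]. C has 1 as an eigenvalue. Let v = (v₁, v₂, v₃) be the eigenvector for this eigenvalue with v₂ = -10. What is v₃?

C − 1I = [[20, 10, 0], [-30, -15, 0], [6, 7, -4]].
Solving (C − 1I)v = 0 gives the eigenspace spanned by (5, -10, -10).
With v₂ = -10, v = (5, -10, -10), so v₃ = -10.

-10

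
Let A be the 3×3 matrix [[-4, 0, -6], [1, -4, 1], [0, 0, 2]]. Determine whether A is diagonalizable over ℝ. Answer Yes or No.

No

Characteristic polynomial: p(μ) = μ^3 + 6μ^2 - 32 = (μ - 2)(μ + 4)^2.
μ = -4 has algebraic multiplicity 2; rank(A + 4I) = 2, so geometric multiplicity = 1.
Geometric multiplicity < algebraic multiplicity, so A is not diagonalizable.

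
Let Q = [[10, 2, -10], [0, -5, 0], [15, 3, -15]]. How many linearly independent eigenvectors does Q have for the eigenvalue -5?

Q + 5I = [[15, 2, -10], [0, 0, 0], [15, 3, -10]].
This matrix has rank 2, so its null space has dimension 3 − 2 = 1.

1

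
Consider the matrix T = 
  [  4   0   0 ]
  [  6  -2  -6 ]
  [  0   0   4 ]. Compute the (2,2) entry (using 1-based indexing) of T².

Characteristic polynomial: s^3 - 6s^2 + 32 = (s - 4)^2(s + 2), so the eigenvalues are -2, 4, 4.
s=4: eigenvector (1, 1, 0).
s=-2: eigenvector (0, 1, 0).
s=4: eigenvector (0, -1, 1).
P = [[1, 0, 0], [1, 1, -1], [0, 0, 1]], D = diag(4, -2, 4), P⁻¹ = [[1, 0, 0], [-1, 1, 1], [0, 0, 1]].
T² = P·diag(16, 4, 16)·P⁻¹ = [[16, 0, 0], [12, 4, -12], [0, 0, 16]].
The requested entry is 4.

4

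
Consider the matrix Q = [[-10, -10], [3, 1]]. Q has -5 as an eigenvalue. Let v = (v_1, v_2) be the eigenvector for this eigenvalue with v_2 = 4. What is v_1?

-8

Q + 5I = [[-5, -10], [3, 6]].
Solving (Q + 5I)v = 0 gives the eigenspace spanned by (-8, 4).
With v_2 = 4, v = (-8, 4), so v_1 = -8.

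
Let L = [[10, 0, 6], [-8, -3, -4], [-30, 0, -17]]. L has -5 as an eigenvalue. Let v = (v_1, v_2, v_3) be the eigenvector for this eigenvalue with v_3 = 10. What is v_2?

4

L + 5I = [[15, 0, 6], [-8, 2, -4], [-30, 0, -12]].
Solving (L + 5I)v = 0 gives the eigenspace spanned by (-4, 4, 10).
With v_3 = 10, v = (-4, 4, 10), so v_2 = 4.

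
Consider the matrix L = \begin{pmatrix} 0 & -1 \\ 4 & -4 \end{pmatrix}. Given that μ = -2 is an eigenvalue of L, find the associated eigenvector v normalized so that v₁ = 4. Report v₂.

8

L + 2I = [[2, -1], [4, -2]].
Solving (L + 2I)v = 0 gives the eigenspace spanned by (4, 8).
With v₁ = 4, v = (4, 8), so v₂ = 8.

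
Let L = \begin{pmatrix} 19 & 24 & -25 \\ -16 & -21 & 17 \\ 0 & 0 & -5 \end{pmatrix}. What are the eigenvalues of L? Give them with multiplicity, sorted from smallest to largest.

-5, -5, 3

Characteristic polynomial: p(μ) = μ^3 + 7μ^2 - 5μ - 75 = (μ - 3)(μ + 5)^2.
Roots (with multiplicity): -5, -5, 3.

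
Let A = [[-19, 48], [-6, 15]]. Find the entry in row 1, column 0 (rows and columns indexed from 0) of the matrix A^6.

2184

Characteristic polynomial: μ^2 + 4μ + 3 = (μ + 1)(μ + 3), so the eigenvalues are -3, -1.
μ=-3: eigenvector (3, 1).
μ=-1: eigenvector (8, 3).
P = [[3, 8], [1, 3]], D = diag(-3, -1), P⁻¹ = [[3, -8], [-1, 3]].
A⁶ = P·diag(729, 1)·P⁻¹ = [[6553, -17472], [2184, -5823]].
The requested entry is 2184.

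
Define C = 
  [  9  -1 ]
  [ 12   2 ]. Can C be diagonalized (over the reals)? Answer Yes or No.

Yes

Characteristic polynomial: p(s) = s^2 - 11s + 30 = (s - 6)(s - 5).
All 2 eigenvalues are distinct, so C is diagonalizable.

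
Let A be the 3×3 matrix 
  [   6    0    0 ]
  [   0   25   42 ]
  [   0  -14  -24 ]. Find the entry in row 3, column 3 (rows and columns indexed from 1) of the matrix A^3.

-300

Characteristic polynomial: s^3 - 7s^2 - 6s + 72 = (s - 6)(s - 4)(s + 3), so the eigenvalues are -3, 4, 6.
s=-3: eigenvector (0, 3, -2).
s=6: eigenvector (1, 0, 0).
s=4: eigenvector (0, 2, -1).
P = [[0, 1, 0], [3, 0, 2], [-2, 0, -1]], D = diag(-3, 6, 4), P⁻¹ = [[0, -1, -2], [1, 0, 0], [0, 2, 3]].
A³ = P·diag(-27, 216, 64)·P⁻¹ = [[216, 0, 0], [0, 337, 546], [0, -182, -300]].
The requested entry is -300.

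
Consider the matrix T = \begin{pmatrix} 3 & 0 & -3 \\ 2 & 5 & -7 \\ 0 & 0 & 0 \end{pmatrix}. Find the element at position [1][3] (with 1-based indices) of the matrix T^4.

-81

Characteristic polynomial: r^3 - 8r^2 + 15r = r(r - 5)(r - 3), so the eigenvalues are 0, 3, 5.
r=3: eigenvector (1, -1, 0).
r=0: eigenvector (1, 1, 1).
r=5: eigenvector (0, 1, 0).
P = [[1, 1, 0], [-1, 1, 1], [0, 1, 0]], D = diag(3, 0, 5), P⁻¹ = [[1, 0, -1], [0, 0, 1], [1, 1, -2]].
T⁴ = P·diag(81, 0, 625)·P⁻¹ = [[81, 0, -81], [544, 625, -1169], [0, 0, 0]].
The requested entry is -81.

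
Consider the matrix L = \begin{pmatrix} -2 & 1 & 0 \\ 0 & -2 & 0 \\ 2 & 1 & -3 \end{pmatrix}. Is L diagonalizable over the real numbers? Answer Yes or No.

Characteristic polynomial: p(t) = t^3 + 7t^2 + 16t + 12 = (t + 2)^2(t + 3).
t = -2 has algebraic multiplicity 2; rank(L + 2I) = 2, so geometric multiplicity = 1.
Geometric multiplicity < algebraic multiplicity, so L is not diagonalizable.

No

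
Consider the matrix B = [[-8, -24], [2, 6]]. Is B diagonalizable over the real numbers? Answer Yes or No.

Characteristic polynomial: p(λ) = λ^2 + 2λ = λ(λ + 2).
All 2 eigenvalues are distinct, so B is diagonalizable.

Yes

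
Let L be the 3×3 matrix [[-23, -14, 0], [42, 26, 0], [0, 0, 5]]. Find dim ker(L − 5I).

2

L − 5I = [[-28, -14, 0], [42, 21, 0], [0, 0, 0]].
This matrix has rank 1, so its null space has dimension 3 − 1 = 2.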